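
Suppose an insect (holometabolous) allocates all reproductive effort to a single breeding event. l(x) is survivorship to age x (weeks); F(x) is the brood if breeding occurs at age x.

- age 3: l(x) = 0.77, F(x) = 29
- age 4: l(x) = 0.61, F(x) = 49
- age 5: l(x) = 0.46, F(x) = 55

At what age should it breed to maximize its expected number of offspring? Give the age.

4

Expected offspring if breeding at age x = l(x) × F(x):
  age 3: 0.77 × 29 = 22.330
  age 4: 0.61 × 49 = 29.890
  age 5: 0.46 × 55 = 25.300
Maximum at age 4 (29.890).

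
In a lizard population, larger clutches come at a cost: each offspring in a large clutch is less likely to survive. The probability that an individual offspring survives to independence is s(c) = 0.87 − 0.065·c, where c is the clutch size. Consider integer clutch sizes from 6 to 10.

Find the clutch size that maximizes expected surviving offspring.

Expected surviving offspring = c × s(c):
  c=6: 6 × 0.480 = 2.880
  c=7: 7 × 0.415 = 2.905
  c=8: 8 × 0.350 = 2.800
  c=9: 9 × 0.285 = 2.565
  c=10: 10 × 0.220 = 2.200
Maximum at c = 7 (2.905 surviving offspring).

7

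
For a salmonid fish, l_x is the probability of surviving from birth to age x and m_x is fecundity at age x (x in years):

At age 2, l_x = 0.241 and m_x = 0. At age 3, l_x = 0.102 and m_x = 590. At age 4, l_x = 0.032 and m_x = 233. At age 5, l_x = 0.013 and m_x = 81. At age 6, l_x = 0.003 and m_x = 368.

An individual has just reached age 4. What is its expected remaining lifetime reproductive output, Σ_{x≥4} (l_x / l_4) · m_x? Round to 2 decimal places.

300.41

l_4 = 0.032. Conditional survival from age 4 to x is l_x / l_4.
  x=4: (0.032/0.032) × 233 = 233.0000
  x=5: (0.013/0.032) × 81 = 32.9062
  x=6: (0.003/0.032) × 368 = 34.5000
Sum = 233.0000 + 32.9062 + 34.5000 = 300.4062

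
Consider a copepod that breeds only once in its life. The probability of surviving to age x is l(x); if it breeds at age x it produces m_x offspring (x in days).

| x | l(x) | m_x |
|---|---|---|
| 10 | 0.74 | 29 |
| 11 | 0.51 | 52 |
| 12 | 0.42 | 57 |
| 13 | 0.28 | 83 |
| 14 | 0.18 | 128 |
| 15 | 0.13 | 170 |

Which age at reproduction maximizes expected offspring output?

11

Expected offspring if breeding at age x = l(x) × m_x:
  age 10: 0.74 × 29 = 21.460
  age 11: 0.51 × 52 = 26.520
  age 12: 0.42 × 57 = 23.940
  age 13: 0.28 × 83 = 23.240
  age 14: 0.18 × 128 = 23.040
  age 15: 0.13 × 170 = 22.100
Maximum at age 11 (26.520).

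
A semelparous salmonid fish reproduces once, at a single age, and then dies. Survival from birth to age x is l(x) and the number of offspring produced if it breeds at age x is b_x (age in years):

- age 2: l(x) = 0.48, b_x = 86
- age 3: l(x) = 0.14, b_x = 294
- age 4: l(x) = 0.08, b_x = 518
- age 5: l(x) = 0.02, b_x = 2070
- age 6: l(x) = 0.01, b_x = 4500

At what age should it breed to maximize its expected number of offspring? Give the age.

6

Expected offspring if breeding at age x = l(x) × b_x:
  age 2: 0.48 × 86 = 41.280
  age 3: 0.14 × 294 = 41.160
  age 4: 0.08 × 518 = 41.440
  age 5: 0.02 × 2070 = 41.400
  age 6: 0.01 × 4500 = 45.000
Maximum at age 6 (45.000).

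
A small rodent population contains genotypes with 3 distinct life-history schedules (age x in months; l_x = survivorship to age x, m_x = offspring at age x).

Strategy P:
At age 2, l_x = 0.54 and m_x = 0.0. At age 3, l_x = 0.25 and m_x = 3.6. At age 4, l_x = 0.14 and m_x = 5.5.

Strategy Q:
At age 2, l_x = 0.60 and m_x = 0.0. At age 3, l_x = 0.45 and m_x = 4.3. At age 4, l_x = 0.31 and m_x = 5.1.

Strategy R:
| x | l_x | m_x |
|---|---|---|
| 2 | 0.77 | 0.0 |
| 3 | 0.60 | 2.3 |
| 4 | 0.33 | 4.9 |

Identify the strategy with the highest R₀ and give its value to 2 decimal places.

3.52

Strategy P: R₀ = 0.54×0.0 + 0.25×3.6 + 0.14×5.5 = 1.6700
Strategy Q: R₀ = 0.60×0.0 + 0.45×4.3 + 0.31×5.1 = 3.5160
Strategy R: R₀ = 0.77×0.0 + 0.60×2.3 + 0.33×4.9 = 2.9970
Highest R₀: strategy Q with 3.5160.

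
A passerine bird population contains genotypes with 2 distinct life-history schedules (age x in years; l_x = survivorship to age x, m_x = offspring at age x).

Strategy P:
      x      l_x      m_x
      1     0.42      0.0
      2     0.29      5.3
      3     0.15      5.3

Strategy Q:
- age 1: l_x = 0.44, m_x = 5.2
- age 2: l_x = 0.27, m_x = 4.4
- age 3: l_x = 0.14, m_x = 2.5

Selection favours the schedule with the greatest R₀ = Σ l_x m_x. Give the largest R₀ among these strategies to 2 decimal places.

Strategy P: R₀ = 0.42×0.0 + 0.29×5.3 + 0.15×5.3 = 2.3320
Strategy Q: R₀ = 0.44×5.2 + 0.27×4.4 + 0.14×2.5 = 3.8260
Highest R₀: strategy Q with 3.8260.

3.83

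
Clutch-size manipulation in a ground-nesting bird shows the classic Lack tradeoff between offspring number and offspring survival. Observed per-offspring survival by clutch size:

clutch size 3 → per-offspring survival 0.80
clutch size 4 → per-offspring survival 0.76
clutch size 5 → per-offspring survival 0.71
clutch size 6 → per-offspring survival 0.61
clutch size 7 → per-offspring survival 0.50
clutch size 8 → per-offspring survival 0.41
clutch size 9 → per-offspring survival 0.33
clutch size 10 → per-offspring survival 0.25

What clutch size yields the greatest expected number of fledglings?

Expected fledglings = c × s(c):
  c=3: 3 × 0.80 = 2.400
  c=4: 4 × 0.76 = 3.040
  c=5: 5 × 0.71 = 3.550
  c=6: 6 × 0.61 = 3.660
  c=7: 7 × 0.50 = 3.500
  c=8: 8 × 0.41 = 3.280
  c=9: 9 × 0.33 = 2.970
  c=10: 10 × 0.25 = 2.500
Maximum at c = 6 (3.660 fledglings).

6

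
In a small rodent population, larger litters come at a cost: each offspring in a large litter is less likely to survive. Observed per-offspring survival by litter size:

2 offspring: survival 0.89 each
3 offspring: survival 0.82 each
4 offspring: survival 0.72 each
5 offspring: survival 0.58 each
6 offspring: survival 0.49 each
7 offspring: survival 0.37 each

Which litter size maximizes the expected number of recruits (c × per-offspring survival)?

Expected recruits = c × s(c):
  c=2: 2 × 0.89 = 1.780
  c=3: 3 × 0.82 = 2.460
  c=4: 4 × 0.72 = 2.880
  c=5: 5 × 0.58 = 2.900
  c=6: 6 × 0.49 = 2.940
  c=7: 7 × 0.37 = 2.590
Maximum at c = 6 (2.940 recruits).

6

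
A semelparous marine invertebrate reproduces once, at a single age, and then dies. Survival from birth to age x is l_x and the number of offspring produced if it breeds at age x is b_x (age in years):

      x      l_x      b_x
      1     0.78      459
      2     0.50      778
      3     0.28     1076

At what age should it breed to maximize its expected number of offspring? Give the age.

2

Expected offspring if breeding at age x = l_x × b_x:
  age 1: 0.78 × 459 = 358.020
  age 2: 0.50 × 778 = 389.000
  age 3: 0.28 × 1076 = 301.280
Maximum at age 2 (389.000).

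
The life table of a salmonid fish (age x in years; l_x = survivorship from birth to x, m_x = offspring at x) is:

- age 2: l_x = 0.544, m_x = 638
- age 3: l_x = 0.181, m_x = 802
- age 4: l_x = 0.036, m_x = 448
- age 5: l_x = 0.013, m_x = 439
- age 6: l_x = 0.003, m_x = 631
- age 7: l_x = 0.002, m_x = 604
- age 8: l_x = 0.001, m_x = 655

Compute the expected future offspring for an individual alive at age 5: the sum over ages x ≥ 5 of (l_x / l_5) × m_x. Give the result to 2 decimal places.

727.92

l_5 = 0.013. Conditional survival from age 5 to x is l_x / l_5.
  x=5: (0.013/0.013) × 439 = 439.0000
  x=6: (0.003/0.013) × 631 = 145.6154
  x=7: (0.002/0.013) × 604 = 92.9231
  x=8: (0.001/0.013) × 655 = 50.3846
Sum = 439.0000 + 145.6154 + 92.9231 + 50.3846 = 727.9231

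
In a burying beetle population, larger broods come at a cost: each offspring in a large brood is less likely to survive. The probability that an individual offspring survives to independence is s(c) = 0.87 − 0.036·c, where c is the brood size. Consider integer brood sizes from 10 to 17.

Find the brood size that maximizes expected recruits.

12

Expected recruits = c × s(c):
  c=10: 10 × 0.510 = 5.100
  c=11: 11 × 0.474 = 5.214
  c=12: 12 × 0.438 = 5.256
  c=13: 13 × 0.402 = 5.226
  c=14: 14 × 0.366 = 5.124
  c=15: 15 × 0.330 = 4.950
  c=16: 16 × 0.294 = 4.704
  c=17: 17 × 0.258 = 4.386
Maximum at c = 12 (5.256 recruits).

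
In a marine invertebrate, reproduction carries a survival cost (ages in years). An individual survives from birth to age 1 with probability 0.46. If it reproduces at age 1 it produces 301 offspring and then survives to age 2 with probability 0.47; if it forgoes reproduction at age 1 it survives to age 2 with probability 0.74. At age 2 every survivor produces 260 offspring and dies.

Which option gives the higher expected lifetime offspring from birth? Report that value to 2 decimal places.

breed at age 1: R₀ = 0.46 × (301 + 0.47 × 260) = 0.46 × 423.2000 = 194.6720
delay to age 2: R₀ = 0.46 × (0.74 × 260) = 0.46 × 192.4000 = 88.5040
Higher: breed at age 1 (194.6720).

194.67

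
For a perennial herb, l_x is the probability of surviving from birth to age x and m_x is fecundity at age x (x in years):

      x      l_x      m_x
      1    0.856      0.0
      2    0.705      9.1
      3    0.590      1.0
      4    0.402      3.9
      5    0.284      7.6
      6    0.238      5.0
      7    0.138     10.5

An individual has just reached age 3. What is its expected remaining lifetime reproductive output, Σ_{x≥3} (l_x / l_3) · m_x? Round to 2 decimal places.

l_3 = 0.590. Conditional survival from age 3 to x is l_x / l_3.
  x=3: (0.590/0.590) × 1.0 = 1.0000
  x=4: (0.402/0.590) × 3.9 = 2.6573
  x=5: (0.284/0.590) × 7.6 = 3.6583
  x=6: (0.238/0.590) × 5.0 = 2.0169
  x=7: (0.138/0.590) × 10.5 = 2.4559
Sum = 1.0000 + 2.6573 + 3.6583 + 2.0169 + 2.4559 = 11.7885

11.79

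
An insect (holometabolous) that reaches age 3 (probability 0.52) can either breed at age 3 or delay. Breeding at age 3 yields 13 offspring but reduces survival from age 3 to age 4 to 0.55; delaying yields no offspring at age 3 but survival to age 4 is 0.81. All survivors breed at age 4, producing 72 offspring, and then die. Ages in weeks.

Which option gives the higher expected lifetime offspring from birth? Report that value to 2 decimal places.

30.33

breed at age 3: R₀ = 0.52 × (13 + 0.55 × 72) = 0.52 × 52.6000 = 27.3520
delay to age 4: R₀ = 0.52 × (0.81 × 72) = 0.52 × 58.3200 = 30.3264
Higher: delay to age 4 (30.3264).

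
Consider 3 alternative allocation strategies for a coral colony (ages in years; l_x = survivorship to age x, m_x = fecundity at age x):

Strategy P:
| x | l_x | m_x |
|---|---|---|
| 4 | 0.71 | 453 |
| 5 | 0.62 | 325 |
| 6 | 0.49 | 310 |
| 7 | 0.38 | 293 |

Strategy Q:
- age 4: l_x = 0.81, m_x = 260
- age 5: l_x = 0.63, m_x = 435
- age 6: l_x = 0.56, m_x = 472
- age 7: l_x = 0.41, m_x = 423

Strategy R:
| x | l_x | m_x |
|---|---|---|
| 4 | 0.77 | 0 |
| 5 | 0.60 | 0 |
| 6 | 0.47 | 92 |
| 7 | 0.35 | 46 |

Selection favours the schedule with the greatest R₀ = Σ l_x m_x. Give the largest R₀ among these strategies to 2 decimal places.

922.40

Strategy P: R₀ = 0.71×453 + 0.62×325 + 0.49×310 + 0.38×293 = 786.3700
Strategy Q: R₀ = 0.81×260 + 0.63×435 + 0.56×472 + 0.41×423 = 922.4000
Strategy R: R₀ = 0.77×0 + 0.60×0 + 0.47×92 + 0.35×46 = 59.3400
Highest R₀: strategy Q with 922.4000.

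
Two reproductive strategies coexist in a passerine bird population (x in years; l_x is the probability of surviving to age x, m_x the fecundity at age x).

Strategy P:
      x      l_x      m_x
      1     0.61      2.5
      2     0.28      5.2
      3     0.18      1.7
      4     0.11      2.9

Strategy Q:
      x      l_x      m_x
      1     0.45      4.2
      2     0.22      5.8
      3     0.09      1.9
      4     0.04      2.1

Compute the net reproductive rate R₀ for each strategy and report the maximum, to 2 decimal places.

3.61

Strategy P: R₀ = 0.61×2.5 + 0.28×5.2 + 0.18×1.7 + 0.11×2.9 = 3.6060
Strategy Q: R₀ = 0.45×4.2 + 0.22×5.8 + 0.09×1.9 + 0.04×2.1 = 3.4210
Highest R₀: strategy P with 3.6060.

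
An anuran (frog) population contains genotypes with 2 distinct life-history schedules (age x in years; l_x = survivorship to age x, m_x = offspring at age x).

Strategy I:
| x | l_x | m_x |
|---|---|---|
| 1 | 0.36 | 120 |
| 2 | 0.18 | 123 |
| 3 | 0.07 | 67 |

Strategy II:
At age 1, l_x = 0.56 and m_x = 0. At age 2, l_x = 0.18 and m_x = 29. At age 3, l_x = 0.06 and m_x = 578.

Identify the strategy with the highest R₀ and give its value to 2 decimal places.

70.03

Strategy I: R₀ = 0.36×120 + 0.18×123 + 0.07×67 = 70.0300
Strategy II: R₀ = 0.56×0 + 0.18×29 + 0.06×578 = 39.9000
Highest R₀: strategy I with 70.0300.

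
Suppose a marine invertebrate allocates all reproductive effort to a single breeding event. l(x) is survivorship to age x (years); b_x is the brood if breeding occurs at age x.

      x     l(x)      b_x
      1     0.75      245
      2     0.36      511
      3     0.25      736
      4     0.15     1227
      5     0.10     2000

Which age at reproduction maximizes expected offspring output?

5

Expected offspring if breeding at age x = l(x) × b_x:
  age 1: 0.75 × 245 = 183.750
  age 2: 0.36 × 511 = 183.960
  age 3: 0.25 × 736 = 184.000
  age 4: 0.15 × 1227 = 184.050
  age 5: 0.10 × 2000 = 200.000
Maximum at age 5 (200.000).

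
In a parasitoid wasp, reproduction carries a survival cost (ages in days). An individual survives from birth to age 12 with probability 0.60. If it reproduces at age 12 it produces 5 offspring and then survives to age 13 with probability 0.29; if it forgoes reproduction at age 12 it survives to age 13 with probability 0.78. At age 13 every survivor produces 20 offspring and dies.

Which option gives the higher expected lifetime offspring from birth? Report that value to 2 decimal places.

9.36

breed at age 12: R₀ = 0.60 × (5 + 0.29 × 20) = 0.60 × 10.8000 = 6.4800
delay to age 13: R₀ = 0.60 × (0.78 × 20) = 0.60 × 15.6000 = 9.3600
Higher: delay to age 13 (9.3600).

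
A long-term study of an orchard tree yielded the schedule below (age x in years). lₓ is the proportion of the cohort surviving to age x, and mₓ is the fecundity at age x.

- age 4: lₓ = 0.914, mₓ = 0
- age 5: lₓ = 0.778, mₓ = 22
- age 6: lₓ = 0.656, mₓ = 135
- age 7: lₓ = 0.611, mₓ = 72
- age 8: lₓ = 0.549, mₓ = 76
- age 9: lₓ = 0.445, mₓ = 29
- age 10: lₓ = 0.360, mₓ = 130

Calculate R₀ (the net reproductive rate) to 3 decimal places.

R₀ = Σ lₓ mₓ:
  age 4: 0.914 × 0 = 0.0000
  age 5: 0.778 × 22 = 17.1160
  age 6: 0.656 × 135 = 88.5600
  age 7: 0.611 × 72 = 43.9920
  age 8: 0.549 × 76 = 41.7240
  age 9: 0.445 × 29 = 12.9050
  age 10: 0.360 × 130 = 46.8000
R₀ = 0.0000 + 17.1160 + 88.5600 + 43.9920 + 41.7240 + 12.9050 + 46.8000 = 251.0970

251.097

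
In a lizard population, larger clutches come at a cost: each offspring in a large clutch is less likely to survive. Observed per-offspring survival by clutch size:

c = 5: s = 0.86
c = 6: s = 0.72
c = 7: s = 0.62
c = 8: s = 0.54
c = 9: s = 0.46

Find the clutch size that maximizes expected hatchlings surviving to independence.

7

Expected hatchlings surviving to independence = c × s(c):
  c=5: 5 × 0.86 = 4.300
  c=6: 6 × 0.72 = 4.320
  c=7: 7 × 0.62 = 4.340
  c=8: 8 × 0.54 = 4.320
  c=9: 9 × 0.46 = 4.140
Maximum at c = 7 (4.340 hatchlings surviving to independence).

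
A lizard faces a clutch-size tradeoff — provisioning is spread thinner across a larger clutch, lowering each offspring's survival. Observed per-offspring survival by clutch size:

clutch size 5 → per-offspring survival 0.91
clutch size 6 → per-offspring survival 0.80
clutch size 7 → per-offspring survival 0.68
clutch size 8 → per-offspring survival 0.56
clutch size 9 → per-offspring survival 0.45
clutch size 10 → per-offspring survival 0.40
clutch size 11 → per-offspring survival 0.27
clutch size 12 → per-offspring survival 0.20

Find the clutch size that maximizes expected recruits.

Expected recruits = c × s(c):
  c=5: 5 × 0.91 = 4.550
  c=6: 6 × 0.80 = 4.800
  c=7: 7 × 0.68 = 4.760
  c=8: 8 × 0.56 = 4.480
  c=9: 9 × 0.45 = 4.050
  c=10: 10 × 0.40 = 4.000
  c=11: 11 × 0.27 = 2.970
  c=12: 12 × 0.20 = 2.400
Maximum at c = 6 (4.800 recruits).

6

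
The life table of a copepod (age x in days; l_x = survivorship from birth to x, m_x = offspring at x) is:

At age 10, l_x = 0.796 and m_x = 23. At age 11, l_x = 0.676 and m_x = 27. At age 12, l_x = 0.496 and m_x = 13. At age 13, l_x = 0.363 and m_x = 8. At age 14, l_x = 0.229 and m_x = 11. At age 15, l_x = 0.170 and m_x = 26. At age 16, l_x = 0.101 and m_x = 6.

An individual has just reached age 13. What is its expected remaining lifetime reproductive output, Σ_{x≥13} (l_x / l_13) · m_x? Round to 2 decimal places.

l_13 = 0.363. Conditional survival from age 13 to x is l_x / l_13.
  x=13: (0.363/0.363) × 8 = 8.0000
  x=14: (0.229/0.363) × 11 = 6.9394
  x=15: (0.170/0.363) × 26 = 12.1763
  x=16: (0.101/0.363) × 6 = 1.6694
Sum = 8.0000 + 6.9394 + 12.1763 + 1.6694 = 28.7851

28.79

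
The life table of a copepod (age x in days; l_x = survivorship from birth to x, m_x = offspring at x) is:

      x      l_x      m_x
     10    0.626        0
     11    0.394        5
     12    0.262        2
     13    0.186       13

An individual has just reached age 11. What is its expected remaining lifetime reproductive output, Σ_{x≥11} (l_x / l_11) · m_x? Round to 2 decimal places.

12.47

l_11 = 0.394. Conditional survival from age 11 to x is l_x / l_11.
  x=11: (0.394/0.394) × 5 = 5.0000
  x=12: (0.262/0.394) × 2 = 1.3299
  x=13: (0.186/0.394) × 13 = 6.1371
Sum = 5.0000 + 1.3299 + 6.1371 = 12.4670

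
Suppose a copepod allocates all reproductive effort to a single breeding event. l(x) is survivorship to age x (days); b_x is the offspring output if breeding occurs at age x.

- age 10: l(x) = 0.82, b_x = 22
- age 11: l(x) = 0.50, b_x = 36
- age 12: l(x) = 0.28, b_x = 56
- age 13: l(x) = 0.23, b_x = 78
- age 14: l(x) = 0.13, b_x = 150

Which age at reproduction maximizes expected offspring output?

Expected offspring if breeding at age x = l(x) × b_x:
  age 10: 0.82 × 22 = 18.040
  age 11: 0.50 × 36 = 18.000
  age 12: 0.28 × 56 = 15.680
  age 13: 0.23 × 78 = 17.940
  age 14: 0.13 × 150 = 19.500
Maximum at age 14 (19.500).

14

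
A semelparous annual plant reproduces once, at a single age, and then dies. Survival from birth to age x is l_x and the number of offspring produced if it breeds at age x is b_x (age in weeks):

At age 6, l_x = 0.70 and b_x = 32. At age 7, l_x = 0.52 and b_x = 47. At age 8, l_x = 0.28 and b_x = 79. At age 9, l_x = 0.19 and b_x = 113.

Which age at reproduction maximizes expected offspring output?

Expected offspring if breeding at age x = l_x × b_x:
  age 6: 0.70 × 32 = 22.400
  age 7: 0.52 × 47 = 24.440
  age 8: 0.28 × 79 = 22.120
  age 9: 0.19 × 113 = 21.470
Maximum at age 7 (24.440).

7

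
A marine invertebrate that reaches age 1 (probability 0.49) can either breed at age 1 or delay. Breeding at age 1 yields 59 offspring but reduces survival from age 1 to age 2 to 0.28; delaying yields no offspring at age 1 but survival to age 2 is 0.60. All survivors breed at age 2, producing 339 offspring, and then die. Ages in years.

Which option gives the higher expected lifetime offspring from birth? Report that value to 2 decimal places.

breed at age 1: R₀ = 0.49 × (59 + 0.28 × 339) = 0.49 × 153.9200 = 75.4208
delay to age 2: R₀ = 0.49 × (0.60 × 339) = 0.49 × 203.4000 = 99.6660
Higher: delay to age 2 (99.6660).

99.67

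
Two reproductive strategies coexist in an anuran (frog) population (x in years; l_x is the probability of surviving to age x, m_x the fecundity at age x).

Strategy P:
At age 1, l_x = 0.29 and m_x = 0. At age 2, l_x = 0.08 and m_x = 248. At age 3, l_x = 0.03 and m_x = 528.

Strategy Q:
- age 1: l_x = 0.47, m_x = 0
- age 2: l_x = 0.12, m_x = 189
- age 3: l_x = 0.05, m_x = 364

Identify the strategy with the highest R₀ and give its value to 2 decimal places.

Strategy P: R₀ = 0.29×0 + 0.08×248 + 0.03×528 = 35.6800
Strategy Q: R₀ = 0.47×0 + 0.12×189 + 0.05×364 = 40.8800
Highest R₀: strategy Q with 40.8800.

40.88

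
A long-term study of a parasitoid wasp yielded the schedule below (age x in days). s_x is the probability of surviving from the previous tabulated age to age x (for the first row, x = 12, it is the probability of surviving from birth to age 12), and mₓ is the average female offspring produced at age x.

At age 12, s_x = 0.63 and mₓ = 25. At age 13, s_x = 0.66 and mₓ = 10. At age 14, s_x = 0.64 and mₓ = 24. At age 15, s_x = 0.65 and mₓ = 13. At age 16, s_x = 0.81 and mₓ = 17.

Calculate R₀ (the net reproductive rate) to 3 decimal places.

30.925

Survivorship from birth: l_x = s_12·s_13·…·s_x.
  l_12 = 0.63000
  l_13 = 0.41580
  l_14 = 0.26611
  l_15 = 0.17297
  l_16 = 0.14011
R₀ = Σ l_x mₓ:
  age 12: 0.63000 × 25 = 15.7500
  age 13: 0.41580 × 10 = 4.1580
  age 14: 0.26611 × 24 = 6.3866
  age 15: 0.17297 × 13 = 2.2486
  age 16: 0.14011 × 17 = 2.3819
R₀ = 15.7500 + 4.1580 + 6.3866 + 2.2486 + 2.3819 = 30.9251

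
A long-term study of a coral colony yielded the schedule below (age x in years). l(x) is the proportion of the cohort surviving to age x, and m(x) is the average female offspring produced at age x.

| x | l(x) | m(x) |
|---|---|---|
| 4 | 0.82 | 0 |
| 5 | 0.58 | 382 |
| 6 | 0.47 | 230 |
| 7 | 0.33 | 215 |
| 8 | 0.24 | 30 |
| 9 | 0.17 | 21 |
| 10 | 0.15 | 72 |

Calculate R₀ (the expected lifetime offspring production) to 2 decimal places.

R₀ = Σ l(x) m(x):
  age 4: 0.82 × 0 = 0.0000
  age 5: 0.58 × 382 = 221.5600
  age 6: 0.47 × 230 = 108.1000
  age 7: 0.33 × 215 = 70.9500
  age 8: 0.24 × 30 = 7.2000
  age 9: 0.17 × 21 = 3.5700
  age 10: 0.15 × 72 = 10.8000
R₀ = 0.0000 + 221.5600 + 108.1000 + 70.9500 + 7.2000 + 3.5700 + 10.8000 = 422.1800

422.18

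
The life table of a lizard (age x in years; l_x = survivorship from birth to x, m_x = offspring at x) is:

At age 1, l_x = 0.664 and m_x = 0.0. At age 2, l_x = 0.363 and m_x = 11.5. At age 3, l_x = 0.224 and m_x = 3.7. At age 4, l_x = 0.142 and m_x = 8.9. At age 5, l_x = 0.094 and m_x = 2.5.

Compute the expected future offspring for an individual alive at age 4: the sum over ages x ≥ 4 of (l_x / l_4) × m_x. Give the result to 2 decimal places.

10.55

l_4 = 0.142. Conditional survival from age 4 to x is l_x / l_4.
  x=4: (0.142/0.142) × 8.9 = 8.9000
  x=5: (0.094/0.142) × 2.5 = 1.6549
Sum = 8.9000 + 1.6549 = 10.5549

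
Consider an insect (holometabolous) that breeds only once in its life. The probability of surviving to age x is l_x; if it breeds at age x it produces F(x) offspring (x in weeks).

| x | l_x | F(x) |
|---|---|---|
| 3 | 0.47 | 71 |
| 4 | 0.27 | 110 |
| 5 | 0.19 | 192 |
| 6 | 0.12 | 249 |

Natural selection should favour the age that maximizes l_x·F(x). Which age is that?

5

Expected offspring if breeding at age x = l_x × F(x):
  age 3: 0.47 × 71 = 33.370
  age 4: 0.27 × 110 = 29.700
  age 5: 0.19 × 192 = 36.480
  age 6: 0.12 × 249 = 29.880
Maximum at age 5 (36.480).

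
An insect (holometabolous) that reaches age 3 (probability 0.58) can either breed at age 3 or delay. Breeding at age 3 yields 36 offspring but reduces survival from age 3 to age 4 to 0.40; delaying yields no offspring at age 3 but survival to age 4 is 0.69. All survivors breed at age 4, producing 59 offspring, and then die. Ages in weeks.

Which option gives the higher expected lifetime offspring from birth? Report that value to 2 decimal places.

breed at age 3: R₀ = 0.58 × (36 + 0.40 × 59) = 0.58 × 59.6000 = 34.5680
delay to age 4: R₀ = 0.58 × (0.69 × 59) = 0.58 × 40.7100 = 23.6118
Higher: breed at age 3 (34.5680).

34.57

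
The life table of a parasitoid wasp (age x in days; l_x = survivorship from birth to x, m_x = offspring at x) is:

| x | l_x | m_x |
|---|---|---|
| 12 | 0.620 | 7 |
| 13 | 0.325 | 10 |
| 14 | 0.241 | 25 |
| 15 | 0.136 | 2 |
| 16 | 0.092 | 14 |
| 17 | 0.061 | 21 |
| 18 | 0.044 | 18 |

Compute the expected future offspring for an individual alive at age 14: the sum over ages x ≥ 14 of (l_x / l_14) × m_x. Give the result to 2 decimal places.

l_14 = 0.241. Conditional survival from age 14 to x is l_x / l_14.
  x=14: (0.241/0.241) × 25 = 25.0000
  x=15: (0.136/0.241) × 2 = 1.1286
  x=16: (0.092/0.241) × 14 = 5.3444
  x=17: (0.061/0.241) × 21 = 5.3154
  x=18: (0.044/0.241) × 18 = 3.2863
Sum = 25.0000 + 1.1286 + 5.3444 + 5.3154 + 3.2863 = 40.0747

40.07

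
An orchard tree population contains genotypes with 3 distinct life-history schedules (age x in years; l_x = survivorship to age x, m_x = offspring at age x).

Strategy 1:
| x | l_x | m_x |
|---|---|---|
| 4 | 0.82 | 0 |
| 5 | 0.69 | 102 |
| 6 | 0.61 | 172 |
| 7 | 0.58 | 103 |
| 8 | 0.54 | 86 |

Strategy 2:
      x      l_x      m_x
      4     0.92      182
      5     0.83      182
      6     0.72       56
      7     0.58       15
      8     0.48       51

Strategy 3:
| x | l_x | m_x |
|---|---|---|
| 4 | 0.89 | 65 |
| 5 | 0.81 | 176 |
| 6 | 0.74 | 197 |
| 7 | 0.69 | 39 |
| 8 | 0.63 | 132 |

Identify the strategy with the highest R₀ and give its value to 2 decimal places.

456.26

Strategy 1: R₀ = 0.82×0 + 0.69×102 + 0.61×172 + 0.58×103 + 0.54×86 = 281.4800
Strategy 2: R₀ = 0.92×182 + 0.83×182 + 0.72×56 + 0.58×15 + 0.48×51 = 392.0000
Strategy 3: R₀ = 0.89×65 + 0.81×176 + 0.74×197 + 0.69×39 + 0.63×132 = 456.2600
Highest R₀: strategy 3 with 456.2600.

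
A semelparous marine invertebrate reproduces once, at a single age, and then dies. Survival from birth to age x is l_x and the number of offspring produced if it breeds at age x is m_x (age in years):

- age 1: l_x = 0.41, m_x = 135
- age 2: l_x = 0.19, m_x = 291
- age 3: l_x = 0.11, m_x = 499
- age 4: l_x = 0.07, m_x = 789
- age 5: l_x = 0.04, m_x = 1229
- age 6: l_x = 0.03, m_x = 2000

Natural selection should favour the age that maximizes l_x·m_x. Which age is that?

Expected offspring if breeding at age x = l_x × m_x:
  age 1: 0.41 × 135 = 55.350
  age 2: 0.19 × 291 = 55.290
  age 3: 0.11 × 499 = 54.890
  age 4: 0.07 × 789 = 55.230
  age 5: 0.04 × 1229 = 49.160
  age 6: 0.03 × 2000 = 60.000
Maximum at age 6 (60.000).

6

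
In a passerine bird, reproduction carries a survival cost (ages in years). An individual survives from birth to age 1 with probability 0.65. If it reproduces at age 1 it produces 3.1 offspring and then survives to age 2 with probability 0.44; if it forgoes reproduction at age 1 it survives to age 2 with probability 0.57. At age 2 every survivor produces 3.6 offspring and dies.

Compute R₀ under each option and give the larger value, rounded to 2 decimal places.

3.04

breed at age 1: R₀ = 0.65 × (3.1 + 0.44 × 3.6) = 0.65 × 4.6840 = 3.0446
delay to age 2: R₀ = 0.65 × (0.57 × 3.6) = 0.65 × 2.0520 = 1.3338
Higher: breed at age 1 (3.0446).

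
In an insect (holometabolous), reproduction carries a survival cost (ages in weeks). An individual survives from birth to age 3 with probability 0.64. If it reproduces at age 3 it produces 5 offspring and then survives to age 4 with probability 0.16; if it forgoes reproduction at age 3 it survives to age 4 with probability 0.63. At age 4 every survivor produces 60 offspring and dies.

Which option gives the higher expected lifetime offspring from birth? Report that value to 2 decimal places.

breed at age 3: R₀ = 0.64 × (5 + 0.16 × 60) = 0.64 × 14.6000 = 9.3440
delay to age 4: R₀ = 0.64 × (0.63 × 60) = 0.64 × 37.8000 = 24.1920
Higher: delay to age 4 (24.1920).

24.19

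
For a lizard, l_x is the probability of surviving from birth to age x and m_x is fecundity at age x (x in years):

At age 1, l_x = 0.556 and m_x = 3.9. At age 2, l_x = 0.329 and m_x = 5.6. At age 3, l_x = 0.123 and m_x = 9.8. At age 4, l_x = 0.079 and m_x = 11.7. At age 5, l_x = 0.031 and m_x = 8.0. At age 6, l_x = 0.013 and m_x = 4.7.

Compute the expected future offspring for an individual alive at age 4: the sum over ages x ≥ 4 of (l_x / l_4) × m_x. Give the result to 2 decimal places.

15.61

l_4 = 0.079. Conditional survival from age 4 to x is l_x / l_4.
  x=4: (0.079/0.079) × 11.7 = 11.7000
  x=5: (0.031/0.079) × 8.0 = 3.1392
  x=6: (0.013/0.079) × 4.7 = 0.7734
Sum = 11.7000 + 3.1392 + 0.7734 = 15.6127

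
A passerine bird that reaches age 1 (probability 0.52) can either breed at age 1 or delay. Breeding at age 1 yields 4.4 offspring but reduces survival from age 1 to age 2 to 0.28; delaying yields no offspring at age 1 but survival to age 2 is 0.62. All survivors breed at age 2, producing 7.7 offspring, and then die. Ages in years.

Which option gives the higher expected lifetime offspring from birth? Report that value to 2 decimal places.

breed at age 1: R₀ = 0.52 × (4.4 + 0.28 × 7.7) = 0.52 × 6.5560 = 3.4091
delay to age 2: R₀ = 0.52 × (0.62 × 7.7) = 0.52 × 4.7740 = 2.4825
Higher: breed at age 1 (3.4091).

3.41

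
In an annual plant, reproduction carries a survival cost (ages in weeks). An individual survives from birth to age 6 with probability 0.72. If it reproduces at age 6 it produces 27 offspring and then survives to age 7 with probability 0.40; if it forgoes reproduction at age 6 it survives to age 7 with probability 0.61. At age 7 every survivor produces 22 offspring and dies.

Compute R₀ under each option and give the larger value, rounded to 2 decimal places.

25.78

breed at age 6: R₀ = 0.72 × (27 + 0.40 × 22) = 0.72 × 35.8000 = 25.7760
delay to age 7: R₀ = 0.72 × (0.61 × 22) = 0.72 × 13.4200 = 9.6624
Higher: breed at age 6 (25.7760).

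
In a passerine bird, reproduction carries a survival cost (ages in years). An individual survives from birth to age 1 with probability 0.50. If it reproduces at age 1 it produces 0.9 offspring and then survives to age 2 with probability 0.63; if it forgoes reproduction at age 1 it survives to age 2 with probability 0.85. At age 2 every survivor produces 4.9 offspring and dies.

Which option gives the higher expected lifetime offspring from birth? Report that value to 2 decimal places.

breed at age 1: R₀ = 0.50 × (0.9 + 0.63 × 4.9) = 0.50 × 3.9870 = 1.9935
delay to age 2: R₀ = 0.50 × (0.85 × 4.9) = 0.50 × 4.1650 = 2.0825
Higher: delay to age 2 (2.0825).

2.08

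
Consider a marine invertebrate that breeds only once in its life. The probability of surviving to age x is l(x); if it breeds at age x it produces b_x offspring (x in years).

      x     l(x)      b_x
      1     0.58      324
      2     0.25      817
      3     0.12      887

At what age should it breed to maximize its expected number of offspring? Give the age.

2

Expected offspring if breeding at age x = l(x) × b_x:
  age 1: 0.58 × 324 = 187.920
  age 2: 0.25 × 817 = 204.250
  age 3: 0.12 × 887 = 106.440
Maximum at age 2 (204.250).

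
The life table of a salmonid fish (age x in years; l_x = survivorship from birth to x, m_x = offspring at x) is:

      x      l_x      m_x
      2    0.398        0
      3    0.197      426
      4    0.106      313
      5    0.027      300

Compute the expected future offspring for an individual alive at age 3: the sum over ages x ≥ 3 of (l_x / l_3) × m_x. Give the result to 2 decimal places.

635.53

l_3 = 0.197. Conditional survival from age 3 to x is l_x / l_3.
  x=3: (0.197/0.197) × 426 = 426.0000
  x=4: (0.106/0.197) × 313 = 168.4162
  x=5: (0.027/0.197) × 300 = 41.1168
Sum = 426.0000 + 168.4162 + 41.1168 = 635.5330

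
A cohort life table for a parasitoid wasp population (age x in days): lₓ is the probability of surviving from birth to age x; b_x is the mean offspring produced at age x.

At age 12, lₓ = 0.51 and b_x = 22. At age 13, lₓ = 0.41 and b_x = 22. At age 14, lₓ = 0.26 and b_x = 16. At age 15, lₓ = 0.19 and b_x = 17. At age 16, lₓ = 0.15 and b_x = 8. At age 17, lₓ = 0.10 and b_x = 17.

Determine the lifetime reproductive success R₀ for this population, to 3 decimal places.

R₀ = Σ lₓ b_x:
  age 12: 0.51 × 22 = 11.2200
  age 13: 0.41 × 22 = 9.0200
  age 14: 0.26 × 16 = 4.1600
  age 15: 0.19 × 17 = 3.2300
  age 16: 0.15 × 8 = 1.2000
  age 17: 0.10 × 17 = 1.7000
R₀ = 11.2200 + 9.0200 + 4.1600 + 3.2300 + 1.2000 + 1.7000 = 30.5300

30.530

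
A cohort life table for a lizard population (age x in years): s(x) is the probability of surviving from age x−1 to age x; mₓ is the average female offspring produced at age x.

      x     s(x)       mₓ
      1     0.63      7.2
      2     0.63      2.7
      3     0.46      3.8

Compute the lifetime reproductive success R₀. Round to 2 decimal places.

6.30

Survivorship from birth: l_x = s_1·s_2·…·s_x.
  l_1 = 0.63000
  l_2 = 0.39690
  l_3 = 0.18257
R₀ = Σ l_x mₓ:
  age 1: 0.63000 × 7.2 = 4.5360
  age 2: 0.39690 × 2.7 = 1.0716
  age 3: 0.18257 × 3.8 = 0.6938
R₀ = 4.5360 + 1.0716 + 0.6938 = 6.3014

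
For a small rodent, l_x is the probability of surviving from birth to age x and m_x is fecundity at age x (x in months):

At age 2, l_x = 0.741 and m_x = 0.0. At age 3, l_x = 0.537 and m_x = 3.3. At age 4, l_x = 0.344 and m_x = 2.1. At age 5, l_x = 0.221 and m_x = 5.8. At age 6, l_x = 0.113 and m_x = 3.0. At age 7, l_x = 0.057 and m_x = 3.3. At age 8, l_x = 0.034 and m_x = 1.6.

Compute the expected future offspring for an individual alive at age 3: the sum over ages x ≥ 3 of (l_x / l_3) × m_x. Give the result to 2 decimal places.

8.12

l_3 = 0.537. Conditional survival from age 3 to x is l_x / l_3.
  x=3: (0.537/0.537) × 3.3 = 3.3000
  x=4: (0.344/0.537) × 2.1 = 1.3453
  x=5: (0.221/0.537) × 5.8 = 2.3870
  x=6: (0.113/0.537) × 3.0 = 0.6313
  x=7: (0.057/0.537) × 3.3 = 0.3503
  x=8: (0.034/0.537) × 1.6 = 0.1013
Sum = 3.3000 + 1.3453 + 2.3870 + 0.6313 + 0.3503 + 0.1013 = 8.1151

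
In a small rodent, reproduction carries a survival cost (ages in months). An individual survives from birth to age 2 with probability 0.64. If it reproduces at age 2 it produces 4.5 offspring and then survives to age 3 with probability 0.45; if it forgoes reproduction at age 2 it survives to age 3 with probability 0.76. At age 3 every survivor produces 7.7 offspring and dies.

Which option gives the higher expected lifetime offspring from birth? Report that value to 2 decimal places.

breed at age 2: R₀ = 0.64 × (4.5 + 0.45 × 7.7) = 0.64 × 7.9650 = 5.0976
delay to age 3: R₀ = 0.64 × (0.76 × 7.7) = 0.64 × 5.8520 = 3.7453
Higher: breed at age 2 (5.0976).

5.10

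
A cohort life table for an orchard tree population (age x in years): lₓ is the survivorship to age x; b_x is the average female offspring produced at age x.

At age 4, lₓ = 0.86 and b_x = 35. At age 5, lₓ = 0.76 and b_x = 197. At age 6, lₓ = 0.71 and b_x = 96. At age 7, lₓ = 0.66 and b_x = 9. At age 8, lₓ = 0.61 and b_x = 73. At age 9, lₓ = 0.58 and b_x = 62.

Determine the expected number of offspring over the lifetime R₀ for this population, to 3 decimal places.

R₀ = Σ lₓ b_x:
  age 4: 0.86 × 35 = 30.1000
  age 5: 0.76 × 197 = 149.7200
  age 6: 0.71 × 96 = 68.1600
  age 7: 0.66 × 9 = 5.9400
  age 8: 0.61 × 73 = 44.5300
  age 9: 0.58 × 62 = 35.9600
R₀ = 30.1000 + 149.7200 + 68.1600 + 5.9400 + 44.5300 + 35.9600 = 334.4100

334.410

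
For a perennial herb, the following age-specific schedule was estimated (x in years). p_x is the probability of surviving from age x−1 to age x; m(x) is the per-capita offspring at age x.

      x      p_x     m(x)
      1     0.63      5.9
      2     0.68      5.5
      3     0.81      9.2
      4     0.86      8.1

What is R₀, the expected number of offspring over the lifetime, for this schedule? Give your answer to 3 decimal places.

11.683

Survivorship from birth: l_x = p_1·p_2·…·p_x.
  l_1 = 0.63000
  l_2 = 0.42840
  l_3 = 0.34700
  l_4 = 0.29842
R₀ = Σ l_x m(x):
  age 1: 0.63000 × 5.9 = 3.7170
  age 2: 0.42840 × 5.5 = 2.3562
  age 3: 0.34700 × 9.2 = 3.1924
  age 4: 0.29842 × 8.1 = 2.4172
R₀ = 3.7170 + 2.3562 + 3.1924 + 2.4172 = 11.6828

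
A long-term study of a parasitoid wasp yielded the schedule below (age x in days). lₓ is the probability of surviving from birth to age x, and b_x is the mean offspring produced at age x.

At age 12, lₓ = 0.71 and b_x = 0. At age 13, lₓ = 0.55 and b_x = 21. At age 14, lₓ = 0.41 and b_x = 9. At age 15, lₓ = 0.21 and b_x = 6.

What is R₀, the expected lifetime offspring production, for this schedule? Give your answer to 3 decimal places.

R₀ = Σ lₓ b_x:
  age 12: 0.71 × 0 = 0.0000
  age 13: 0.55 × 21 = 11.5500
  age 14: 0.41 × 9 = 3.6900
  age 15: 0.21 × 6 = 1.2600
R₀ = 0.0000 + 11.5500 + 3.6900 + 1.2600 = 16.5000

16.500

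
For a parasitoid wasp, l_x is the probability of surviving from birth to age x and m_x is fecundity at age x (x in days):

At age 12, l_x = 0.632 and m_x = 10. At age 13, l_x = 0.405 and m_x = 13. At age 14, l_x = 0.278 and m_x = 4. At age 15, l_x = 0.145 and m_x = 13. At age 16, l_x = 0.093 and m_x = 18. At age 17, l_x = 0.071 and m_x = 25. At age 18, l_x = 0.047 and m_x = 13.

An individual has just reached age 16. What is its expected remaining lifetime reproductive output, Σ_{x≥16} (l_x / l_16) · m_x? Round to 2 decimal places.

43.66

l_16 = 0.093. Conditional survival from age 16 to x is l_x / l_16.
  x=16: (0.093/0.093) × 18 = 18.0000
  x=17: (0.071/0.093) × 25 = 19.0860
  x=18: (0.047/0.093) × 13 = 6.5699
Sum = 18.0000 + 19.0860 + 6.5699 = 43.6559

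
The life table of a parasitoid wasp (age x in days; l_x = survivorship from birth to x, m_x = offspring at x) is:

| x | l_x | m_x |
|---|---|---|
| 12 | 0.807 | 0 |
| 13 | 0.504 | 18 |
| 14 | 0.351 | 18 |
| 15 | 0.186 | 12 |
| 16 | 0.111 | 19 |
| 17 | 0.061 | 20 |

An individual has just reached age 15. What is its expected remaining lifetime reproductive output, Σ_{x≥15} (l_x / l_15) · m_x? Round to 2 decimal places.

l_15 = 0.186. Conditional survival from age 15 to x is l_x / l_15.
  x=15: (0.186/0.186) × 12 = 12.0000
  x=16: (0.111/0.186) × 19 = 11.3387
  x=17: (0.061/0.186) × 20 = 6.5591
Sum = 12.0000 + 11.3387 + 6.5591 = 29.8978

29.90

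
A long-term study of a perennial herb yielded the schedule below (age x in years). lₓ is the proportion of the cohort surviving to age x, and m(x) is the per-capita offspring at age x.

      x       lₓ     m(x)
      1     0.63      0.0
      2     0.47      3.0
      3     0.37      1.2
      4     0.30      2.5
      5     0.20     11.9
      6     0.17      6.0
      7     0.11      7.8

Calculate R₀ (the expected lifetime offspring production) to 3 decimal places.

R₀ = Σ lₓ m(x):
  age 1: 0.63 × 0.0 = 0.0000
  age 2: 0.47 × 3.0 = 1.4100
  age 3: 0.37 × 1.2 = 0.4440
  age 4: 0.30 × 2.5 = 0.7500
  age 5: 0.20 × 11.9 = 2.3800
  age 6: 0.17 × 6.0 = 1.0200
  age 7: 0.11 × 7.8 = 0.8580
R₀ = 0.0000 + 1.4100 + 0.4440 + 0.7500 + 2.3800 + 1.0200 + 0.8580 = 6.8620

6.862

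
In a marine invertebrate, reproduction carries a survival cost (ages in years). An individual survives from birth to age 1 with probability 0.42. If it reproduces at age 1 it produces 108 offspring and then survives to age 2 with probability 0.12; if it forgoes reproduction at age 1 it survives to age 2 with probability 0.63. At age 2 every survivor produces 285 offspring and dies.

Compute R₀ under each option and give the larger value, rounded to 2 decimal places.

breed at age 1: R₀ = 0.42 × (108 + 0.12 × 285) = 0.42 × 142.2000 = 59.7240
delay to age 2: R₀ = 0.42 × (0.63 × 285) = 0.42 × 179.5500 = 75.4110
Higher: delay to age 2 (75.4110).

75.41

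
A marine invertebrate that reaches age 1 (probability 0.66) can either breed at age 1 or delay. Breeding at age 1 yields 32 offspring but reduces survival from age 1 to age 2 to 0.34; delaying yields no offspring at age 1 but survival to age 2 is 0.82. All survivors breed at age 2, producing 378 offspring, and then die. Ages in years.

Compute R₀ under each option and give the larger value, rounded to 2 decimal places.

204.57

breed at age 1: R₀ = 0.66 × (32 + 0.34 × 378) = 0.66 × 160.5200 = 105.9432
delay to age 2: R₀ = 0.66 × (0.82 × 378) = 0.66 × 309.9600 = 204.5736
Higher: delay to age 2 (204.5736).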